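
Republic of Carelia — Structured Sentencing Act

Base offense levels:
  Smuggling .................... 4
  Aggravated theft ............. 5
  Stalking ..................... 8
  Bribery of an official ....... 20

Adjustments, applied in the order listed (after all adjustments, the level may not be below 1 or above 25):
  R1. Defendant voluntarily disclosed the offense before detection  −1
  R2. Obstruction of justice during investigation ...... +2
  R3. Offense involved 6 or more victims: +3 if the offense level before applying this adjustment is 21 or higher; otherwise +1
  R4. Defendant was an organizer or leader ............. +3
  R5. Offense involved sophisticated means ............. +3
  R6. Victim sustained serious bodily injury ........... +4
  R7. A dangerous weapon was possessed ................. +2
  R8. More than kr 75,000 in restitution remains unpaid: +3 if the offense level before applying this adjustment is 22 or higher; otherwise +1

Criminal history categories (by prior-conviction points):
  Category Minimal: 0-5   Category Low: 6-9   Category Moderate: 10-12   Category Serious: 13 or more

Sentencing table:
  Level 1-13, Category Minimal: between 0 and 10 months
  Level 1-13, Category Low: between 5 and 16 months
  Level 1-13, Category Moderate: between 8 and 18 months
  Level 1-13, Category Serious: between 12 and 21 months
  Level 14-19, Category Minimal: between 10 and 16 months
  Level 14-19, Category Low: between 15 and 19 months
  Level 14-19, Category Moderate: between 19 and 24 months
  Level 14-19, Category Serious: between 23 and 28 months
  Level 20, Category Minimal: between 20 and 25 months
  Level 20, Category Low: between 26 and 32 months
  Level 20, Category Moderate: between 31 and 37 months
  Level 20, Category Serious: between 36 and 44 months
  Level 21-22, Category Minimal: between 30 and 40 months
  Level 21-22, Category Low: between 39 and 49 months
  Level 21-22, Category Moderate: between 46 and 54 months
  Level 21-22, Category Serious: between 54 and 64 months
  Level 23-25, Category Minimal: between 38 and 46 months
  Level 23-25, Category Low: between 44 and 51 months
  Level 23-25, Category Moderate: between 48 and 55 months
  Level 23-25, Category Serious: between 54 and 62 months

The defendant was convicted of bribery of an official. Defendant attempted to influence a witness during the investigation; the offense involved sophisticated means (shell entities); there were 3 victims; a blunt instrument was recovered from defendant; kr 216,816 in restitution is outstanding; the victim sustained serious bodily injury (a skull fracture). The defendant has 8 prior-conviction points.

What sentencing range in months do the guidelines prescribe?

Base offense level for bribery of an official: 20.
R2 applies: 20 + 2 = 22.
R5 applies: 22 + 3 = 25.
R6 applies: 25 + 4 = 29.
R7 applies: 29 + 2 = 31.
R8 applies (level before this adjustment is 31 ≥ 22, so +3): 31 + 3 = 34.
Level 34 exceeds the maximum of 25; capped at 25.
Final offense level: 25.
Criminal history: 8 prior points → Category Low (6-9).
Level 25 falls in the 23-25 band.
Grid: Level 23-25 × Category Low = 44-51 months.

44-51 months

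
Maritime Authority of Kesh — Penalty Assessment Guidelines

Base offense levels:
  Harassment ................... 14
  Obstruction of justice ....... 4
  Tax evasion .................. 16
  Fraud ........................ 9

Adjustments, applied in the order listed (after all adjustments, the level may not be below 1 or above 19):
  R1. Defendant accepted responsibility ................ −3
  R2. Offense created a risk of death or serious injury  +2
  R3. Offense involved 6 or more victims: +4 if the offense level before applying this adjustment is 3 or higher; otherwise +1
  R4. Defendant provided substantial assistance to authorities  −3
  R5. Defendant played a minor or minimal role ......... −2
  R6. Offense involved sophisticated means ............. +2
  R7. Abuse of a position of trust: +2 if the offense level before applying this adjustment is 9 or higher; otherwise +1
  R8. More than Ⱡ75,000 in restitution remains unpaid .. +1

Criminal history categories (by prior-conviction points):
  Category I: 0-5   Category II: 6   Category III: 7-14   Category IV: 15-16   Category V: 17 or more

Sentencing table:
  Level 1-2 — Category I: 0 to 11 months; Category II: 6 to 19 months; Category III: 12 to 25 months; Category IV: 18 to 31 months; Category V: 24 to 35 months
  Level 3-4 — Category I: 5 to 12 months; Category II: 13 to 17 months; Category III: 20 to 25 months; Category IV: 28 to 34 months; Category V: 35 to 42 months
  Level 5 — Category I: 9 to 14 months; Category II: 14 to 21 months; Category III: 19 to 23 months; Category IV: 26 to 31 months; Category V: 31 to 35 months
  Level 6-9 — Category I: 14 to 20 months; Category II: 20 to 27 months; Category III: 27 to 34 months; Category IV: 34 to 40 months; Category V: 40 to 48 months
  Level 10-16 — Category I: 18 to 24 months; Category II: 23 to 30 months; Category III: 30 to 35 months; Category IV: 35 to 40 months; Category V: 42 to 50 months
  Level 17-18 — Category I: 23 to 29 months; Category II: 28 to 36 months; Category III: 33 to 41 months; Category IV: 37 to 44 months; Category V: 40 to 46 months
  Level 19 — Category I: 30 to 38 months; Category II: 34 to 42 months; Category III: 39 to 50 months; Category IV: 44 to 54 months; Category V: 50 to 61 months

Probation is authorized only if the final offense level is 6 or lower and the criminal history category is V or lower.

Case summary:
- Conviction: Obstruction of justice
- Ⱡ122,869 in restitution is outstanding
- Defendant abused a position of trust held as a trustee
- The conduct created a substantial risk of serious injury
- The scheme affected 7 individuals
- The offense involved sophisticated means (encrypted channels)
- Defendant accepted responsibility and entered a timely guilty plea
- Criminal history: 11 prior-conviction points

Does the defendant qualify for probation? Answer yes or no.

No

Base offense level for obstruction of justice: 4.
R1 applies: 4 − 3 = 1.
R2 applies: 1 + 2 = 3.
R3 applies (level before this adjustment is 3 ≥ 3, so +4): 3 + 4 = 7.
R4 does not apply.
R6 applies: 7 + 2 = 9.
R7 applies (level before this adjustment is 9 ≥ 9, so +2): 9 + 2 = 11.
R8 applies: 11 + 1 = 12.
Final offense level: 12.
Criminal history: 11 prior points → Category III (7-14).
Level 12 falls in the 10-16 band.
Grid: Level 10-16 × Category III = 30-35 months.
Probation check: level 12 > 6 and category III ≤ V → not eligible.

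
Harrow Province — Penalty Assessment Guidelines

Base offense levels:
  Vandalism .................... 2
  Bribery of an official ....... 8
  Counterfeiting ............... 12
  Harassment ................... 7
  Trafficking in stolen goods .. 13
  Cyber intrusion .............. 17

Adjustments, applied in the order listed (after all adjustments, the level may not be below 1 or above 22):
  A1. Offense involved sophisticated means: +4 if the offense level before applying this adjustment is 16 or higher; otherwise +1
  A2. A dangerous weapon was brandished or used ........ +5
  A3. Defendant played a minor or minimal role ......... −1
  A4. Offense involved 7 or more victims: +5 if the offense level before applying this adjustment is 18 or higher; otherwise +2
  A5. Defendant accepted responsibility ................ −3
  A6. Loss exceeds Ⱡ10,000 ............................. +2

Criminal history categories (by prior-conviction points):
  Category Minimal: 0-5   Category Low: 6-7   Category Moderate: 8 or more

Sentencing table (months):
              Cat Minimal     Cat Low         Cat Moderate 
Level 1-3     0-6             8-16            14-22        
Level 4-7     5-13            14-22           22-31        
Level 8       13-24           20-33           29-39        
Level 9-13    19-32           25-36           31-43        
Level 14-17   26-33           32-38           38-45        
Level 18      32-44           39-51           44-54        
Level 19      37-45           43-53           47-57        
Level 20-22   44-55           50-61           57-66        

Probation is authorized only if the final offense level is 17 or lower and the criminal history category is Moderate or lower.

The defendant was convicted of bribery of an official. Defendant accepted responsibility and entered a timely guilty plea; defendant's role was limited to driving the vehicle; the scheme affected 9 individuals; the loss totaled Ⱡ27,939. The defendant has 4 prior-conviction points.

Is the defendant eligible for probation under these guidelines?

Base offense level for bribery of an official: 8.
A1 does not apply.
A3 applies: 8 − 1 = 7.
A4 applies (level before this adjustment is 7 < 18, so +2): 7 + 2 = 9.
A5 applies: 9 − 3 = 6.
A6 applies: 6 + 2 = 8.
Final offense level: 8.
Criminal history: 4 prior points → Category Minimal (0-5).
Level 8 falls in the 8 band.
Grid: Level 8 × Category Minimal = 13-24 months.
Probation check: level 8 ≤ 17 and category Minimal ≤ Moderate → eligible.

Yes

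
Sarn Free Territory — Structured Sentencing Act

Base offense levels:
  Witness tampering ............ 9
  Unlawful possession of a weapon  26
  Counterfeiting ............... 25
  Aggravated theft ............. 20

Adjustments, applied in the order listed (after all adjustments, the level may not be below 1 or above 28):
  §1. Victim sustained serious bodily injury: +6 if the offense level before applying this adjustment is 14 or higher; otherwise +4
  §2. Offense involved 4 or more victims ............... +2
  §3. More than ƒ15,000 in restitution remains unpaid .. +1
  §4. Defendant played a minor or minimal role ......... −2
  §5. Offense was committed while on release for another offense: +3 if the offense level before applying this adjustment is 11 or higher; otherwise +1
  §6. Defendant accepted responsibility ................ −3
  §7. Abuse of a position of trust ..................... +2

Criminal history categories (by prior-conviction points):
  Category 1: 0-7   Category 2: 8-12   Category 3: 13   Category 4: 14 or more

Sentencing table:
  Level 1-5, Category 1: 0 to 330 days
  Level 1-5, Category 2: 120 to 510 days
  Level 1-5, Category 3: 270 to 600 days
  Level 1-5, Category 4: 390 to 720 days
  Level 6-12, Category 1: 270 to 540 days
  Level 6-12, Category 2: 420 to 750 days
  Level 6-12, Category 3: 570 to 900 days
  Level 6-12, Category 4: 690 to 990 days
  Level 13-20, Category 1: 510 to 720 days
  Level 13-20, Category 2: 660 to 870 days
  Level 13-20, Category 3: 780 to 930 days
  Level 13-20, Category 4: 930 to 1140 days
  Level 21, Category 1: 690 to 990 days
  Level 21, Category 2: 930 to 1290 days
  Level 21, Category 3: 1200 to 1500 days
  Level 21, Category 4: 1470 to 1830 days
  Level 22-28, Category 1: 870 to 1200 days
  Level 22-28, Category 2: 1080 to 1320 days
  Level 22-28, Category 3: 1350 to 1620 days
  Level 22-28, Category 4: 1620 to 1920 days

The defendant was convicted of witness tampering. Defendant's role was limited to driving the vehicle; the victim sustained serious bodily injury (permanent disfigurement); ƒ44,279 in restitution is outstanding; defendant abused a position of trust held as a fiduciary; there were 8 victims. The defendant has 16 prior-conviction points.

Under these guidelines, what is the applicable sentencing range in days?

Base offense level for witness tampering: 9.
§1 applies (level before this adjustment is 9 < 14, so +4): 9 + 4 = 13.
§2 applies: 13 + 2 = 15.
§3 applies: 15 + 1 = 16.
§4 applies: 16 − 2 = 14.
§7 applies: 14 + 2 = 16.
Final offense level: 16.
Criminal history: 16 prior points → Category 4 (14+).
Level 16 falls in the 13-20 band.
Grid: Level 13-20 × Category 4 = 930-1140 days.

930-1140 days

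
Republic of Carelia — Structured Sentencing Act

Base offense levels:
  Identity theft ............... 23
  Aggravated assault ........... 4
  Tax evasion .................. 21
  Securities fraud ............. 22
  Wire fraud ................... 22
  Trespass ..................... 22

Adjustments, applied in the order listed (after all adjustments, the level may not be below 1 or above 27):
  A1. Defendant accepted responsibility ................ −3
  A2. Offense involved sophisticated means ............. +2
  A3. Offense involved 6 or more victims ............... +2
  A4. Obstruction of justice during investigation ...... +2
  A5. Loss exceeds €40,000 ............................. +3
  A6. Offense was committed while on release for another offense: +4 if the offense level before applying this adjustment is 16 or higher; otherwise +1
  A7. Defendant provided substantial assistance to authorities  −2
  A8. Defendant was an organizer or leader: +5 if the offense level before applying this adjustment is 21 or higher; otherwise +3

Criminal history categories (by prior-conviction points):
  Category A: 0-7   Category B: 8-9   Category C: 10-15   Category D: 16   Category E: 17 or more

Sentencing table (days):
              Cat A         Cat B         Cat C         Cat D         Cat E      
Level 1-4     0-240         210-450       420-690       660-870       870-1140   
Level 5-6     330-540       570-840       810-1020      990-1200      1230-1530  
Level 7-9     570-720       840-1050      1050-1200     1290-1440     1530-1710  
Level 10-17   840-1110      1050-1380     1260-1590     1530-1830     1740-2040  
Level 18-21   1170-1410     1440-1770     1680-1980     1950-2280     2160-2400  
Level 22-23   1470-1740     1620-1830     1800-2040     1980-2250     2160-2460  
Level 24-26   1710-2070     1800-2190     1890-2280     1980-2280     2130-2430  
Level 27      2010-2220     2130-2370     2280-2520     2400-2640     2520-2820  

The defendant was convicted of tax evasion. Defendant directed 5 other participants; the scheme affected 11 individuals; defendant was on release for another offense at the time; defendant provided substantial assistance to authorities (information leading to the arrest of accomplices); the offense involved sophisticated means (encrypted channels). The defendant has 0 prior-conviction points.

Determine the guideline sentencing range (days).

Base offense level for tax evasion: 21.
A2 applies: 21 + 2 = 23.
A3 applies: 23 + 2 = 25.
A6 applies (level before this adjustment is 25 ≥ 16, so +4): 25 + 4 = 29.
A7 applies: 29 − 2 = 27.
A8 applies (level before this adjustment is 27 ≥ 21, so +5): 27 + 5 = 32.
Level 32 exceeds the maximum of 27; capped at 27.
Final offense level: 27.
Criminal history: 0 prior points → Category A (0-7).
Level 27 falls in the 27 band.
Grid: Level 27 × Category A = 2010-2220 days.

2010-2220 days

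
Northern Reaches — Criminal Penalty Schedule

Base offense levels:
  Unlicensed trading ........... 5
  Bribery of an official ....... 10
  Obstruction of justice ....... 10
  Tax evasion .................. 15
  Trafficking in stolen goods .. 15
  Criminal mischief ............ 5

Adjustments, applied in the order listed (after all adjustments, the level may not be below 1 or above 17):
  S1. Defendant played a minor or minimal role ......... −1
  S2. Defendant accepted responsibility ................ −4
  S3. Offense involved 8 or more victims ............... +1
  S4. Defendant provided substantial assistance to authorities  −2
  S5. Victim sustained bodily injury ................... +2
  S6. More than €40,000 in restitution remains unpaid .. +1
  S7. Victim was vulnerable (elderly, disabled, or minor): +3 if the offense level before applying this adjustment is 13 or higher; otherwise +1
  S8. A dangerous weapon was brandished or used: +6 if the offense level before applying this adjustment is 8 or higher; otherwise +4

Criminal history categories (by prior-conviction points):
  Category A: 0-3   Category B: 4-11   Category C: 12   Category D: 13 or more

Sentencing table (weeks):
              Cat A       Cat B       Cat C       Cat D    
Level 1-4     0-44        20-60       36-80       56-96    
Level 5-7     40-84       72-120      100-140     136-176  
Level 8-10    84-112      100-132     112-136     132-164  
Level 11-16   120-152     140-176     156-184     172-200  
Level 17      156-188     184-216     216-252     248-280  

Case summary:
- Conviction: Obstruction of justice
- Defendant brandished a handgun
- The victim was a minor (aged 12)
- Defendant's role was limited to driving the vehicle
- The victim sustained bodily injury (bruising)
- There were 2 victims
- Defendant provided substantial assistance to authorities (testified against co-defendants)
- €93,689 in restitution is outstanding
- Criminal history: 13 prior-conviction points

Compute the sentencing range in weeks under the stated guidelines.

248-280 weeks

Base offense level for obstruction of justice: 10.
S1 applies: 10 − 1 = 9.
S3 does not apply.
S4 applies: 9 − 2 = 7.
S5 applies: 7 + 2 = 9.
S6 applies: 9 + 1 = 10.
S7 applies (level before this adjustment is 10 < 13, so +1): 10 + 1 = 11.
S8 applies (level before this adjustment is 11 ≥ 8, so +6): 11 + 6 = 17.
Final offense level: 17.
Criminal history: 13 prior points → Category D (13+).
Level 17 falls in the 17 band.
Grid: Level 17 × Category D = 248-280 weeks.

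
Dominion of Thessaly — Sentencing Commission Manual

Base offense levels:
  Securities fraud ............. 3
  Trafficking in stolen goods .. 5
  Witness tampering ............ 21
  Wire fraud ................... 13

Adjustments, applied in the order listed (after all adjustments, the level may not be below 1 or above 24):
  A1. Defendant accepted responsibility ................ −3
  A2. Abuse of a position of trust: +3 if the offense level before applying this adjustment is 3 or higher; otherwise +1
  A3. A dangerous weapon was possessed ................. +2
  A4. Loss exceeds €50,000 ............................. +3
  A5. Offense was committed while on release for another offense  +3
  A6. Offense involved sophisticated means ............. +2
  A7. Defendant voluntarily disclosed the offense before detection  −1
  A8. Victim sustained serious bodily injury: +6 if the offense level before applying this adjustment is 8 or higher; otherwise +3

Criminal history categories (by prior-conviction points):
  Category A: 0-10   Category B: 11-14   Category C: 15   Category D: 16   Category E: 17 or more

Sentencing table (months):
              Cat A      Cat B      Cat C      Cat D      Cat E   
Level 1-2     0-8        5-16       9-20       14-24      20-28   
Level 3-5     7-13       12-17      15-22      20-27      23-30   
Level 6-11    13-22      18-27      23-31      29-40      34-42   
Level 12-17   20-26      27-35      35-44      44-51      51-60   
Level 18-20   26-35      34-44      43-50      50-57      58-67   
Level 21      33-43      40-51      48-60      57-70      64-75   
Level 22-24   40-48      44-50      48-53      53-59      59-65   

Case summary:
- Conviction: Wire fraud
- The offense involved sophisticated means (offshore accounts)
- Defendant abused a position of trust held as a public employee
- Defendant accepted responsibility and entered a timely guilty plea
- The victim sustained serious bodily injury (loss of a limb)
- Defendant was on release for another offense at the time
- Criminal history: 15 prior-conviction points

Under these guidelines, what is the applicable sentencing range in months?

48-53 months

Base offense level for wire fraud: 13.
A1 applies: 13 − 3 = 10.
A2 applies (level before this adjustment is 10 ≥ 3, so +3): 10 + 3 = 13.
A5 applies: 13 + 3 = 16.
A6 applies: 16 + 2 = 18.
A7 does not apply.
A8 applies (level before this adjustment is 18 ≥ 8, so +6): 18 + 6 = 24.
Final offense level: 24.
Criminal history: 15 prior points → Category C (15).
Level 24 falls in the 22-24 band.
Grid: Level 22-24 × Category C = 48-53 months.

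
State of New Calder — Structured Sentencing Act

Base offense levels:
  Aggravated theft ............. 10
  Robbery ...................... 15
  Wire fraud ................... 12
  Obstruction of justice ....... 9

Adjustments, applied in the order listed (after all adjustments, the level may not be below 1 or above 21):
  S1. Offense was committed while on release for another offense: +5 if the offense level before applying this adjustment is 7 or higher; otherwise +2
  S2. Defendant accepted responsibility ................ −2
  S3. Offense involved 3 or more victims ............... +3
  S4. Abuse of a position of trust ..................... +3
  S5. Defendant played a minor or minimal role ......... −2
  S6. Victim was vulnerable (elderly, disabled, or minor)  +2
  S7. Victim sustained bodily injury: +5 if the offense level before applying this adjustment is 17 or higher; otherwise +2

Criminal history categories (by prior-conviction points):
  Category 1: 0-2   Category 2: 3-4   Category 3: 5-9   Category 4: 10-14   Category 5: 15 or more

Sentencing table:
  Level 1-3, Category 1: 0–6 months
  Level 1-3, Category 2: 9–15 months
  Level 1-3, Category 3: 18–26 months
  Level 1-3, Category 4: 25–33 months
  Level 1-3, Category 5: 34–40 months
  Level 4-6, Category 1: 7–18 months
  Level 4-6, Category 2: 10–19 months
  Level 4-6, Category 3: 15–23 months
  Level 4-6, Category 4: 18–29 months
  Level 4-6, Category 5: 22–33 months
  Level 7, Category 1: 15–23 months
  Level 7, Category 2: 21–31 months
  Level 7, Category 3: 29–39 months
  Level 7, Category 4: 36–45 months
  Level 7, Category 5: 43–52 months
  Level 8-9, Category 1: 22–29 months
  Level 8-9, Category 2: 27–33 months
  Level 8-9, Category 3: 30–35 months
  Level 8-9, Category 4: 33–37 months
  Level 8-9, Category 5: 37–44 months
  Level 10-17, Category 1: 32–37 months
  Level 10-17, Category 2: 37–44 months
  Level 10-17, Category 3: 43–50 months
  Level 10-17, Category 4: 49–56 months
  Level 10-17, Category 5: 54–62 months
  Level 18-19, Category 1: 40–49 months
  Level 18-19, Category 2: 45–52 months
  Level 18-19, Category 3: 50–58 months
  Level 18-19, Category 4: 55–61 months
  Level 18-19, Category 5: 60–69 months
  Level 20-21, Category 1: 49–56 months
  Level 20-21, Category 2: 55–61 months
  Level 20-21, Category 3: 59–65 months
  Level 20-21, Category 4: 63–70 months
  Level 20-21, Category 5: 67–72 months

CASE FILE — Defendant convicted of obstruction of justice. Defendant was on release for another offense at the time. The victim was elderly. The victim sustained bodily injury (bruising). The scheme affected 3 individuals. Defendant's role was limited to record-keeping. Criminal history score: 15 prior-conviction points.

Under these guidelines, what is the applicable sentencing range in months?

67-72 months

Base offense level for obstruction of justice: 9.
S1 applies (level before this adjustment is 9 ≥ 7, so +5): 9 + 5 = 14.
S3 applies: 14 + 3 = 17.
S4 does not apply.
S5 applies: 17 − 2 = 15.
S6 applies: 15 + 2 = 17.
S7 applies (level before this adjustment is 17 ≥ 17, so +5): 17 + 5 = 22.
Level 22 exceeds the maximum of 21; capped at 21.
Final offense level: 21.
Criminal history: 15 prior points → Category 5 (15+).
Level 21 falls in the 20-21 band.
Grid: Level 20-21 × Category 5 = 67-72 months.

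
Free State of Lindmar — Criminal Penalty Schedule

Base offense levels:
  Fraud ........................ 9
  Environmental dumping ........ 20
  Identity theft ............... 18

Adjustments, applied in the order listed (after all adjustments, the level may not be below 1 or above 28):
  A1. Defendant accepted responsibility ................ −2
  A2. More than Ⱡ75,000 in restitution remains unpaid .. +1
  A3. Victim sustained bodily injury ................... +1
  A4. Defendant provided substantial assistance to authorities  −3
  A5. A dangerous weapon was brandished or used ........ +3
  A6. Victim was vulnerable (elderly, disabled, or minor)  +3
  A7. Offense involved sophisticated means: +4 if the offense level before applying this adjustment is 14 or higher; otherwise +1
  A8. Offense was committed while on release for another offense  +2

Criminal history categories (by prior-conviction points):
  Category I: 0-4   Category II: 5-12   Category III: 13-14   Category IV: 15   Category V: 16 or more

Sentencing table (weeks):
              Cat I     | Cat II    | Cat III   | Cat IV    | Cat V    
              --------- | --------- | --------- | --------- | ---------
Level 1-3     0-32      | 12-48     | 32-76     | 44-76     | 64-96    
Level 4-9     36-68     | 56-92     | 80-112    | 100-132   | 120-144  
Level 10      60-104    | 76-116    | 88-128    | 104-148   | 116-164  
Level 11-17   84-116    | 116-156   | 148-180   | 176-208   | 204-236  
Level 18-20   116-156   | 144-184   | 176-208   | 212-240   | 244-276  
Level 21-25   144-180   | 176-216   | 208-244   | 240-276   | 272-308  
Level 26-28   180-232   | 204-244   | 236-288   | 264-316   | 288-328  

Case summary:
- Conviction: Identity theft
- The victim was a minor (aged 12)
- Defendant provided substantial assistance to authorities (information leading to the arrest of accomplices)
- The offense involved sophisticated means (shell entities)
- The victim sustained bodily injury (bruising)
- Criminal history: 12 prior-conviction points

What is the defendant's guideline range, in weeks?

176-216 weeks

Base offense level for identity theft: 18.
A1 does not apply.
A2 does not apply.
A3 applies: 18 + 1 = 19.
A4 applies: 19 − 3 = 16.
A5 does not apply.
A6 applies: 16 + 3 = 19.
A7 applies (level before this adjustment is 19 ≥ 14, so +4): 19 + 4 = 23.
Final offense level: 23.
Criminal history: 12 prior points → Category II (5-12).
Level 23 falls in the 21-25 band.
Grid: Level 21-25 × Category II = 176-216 weeks.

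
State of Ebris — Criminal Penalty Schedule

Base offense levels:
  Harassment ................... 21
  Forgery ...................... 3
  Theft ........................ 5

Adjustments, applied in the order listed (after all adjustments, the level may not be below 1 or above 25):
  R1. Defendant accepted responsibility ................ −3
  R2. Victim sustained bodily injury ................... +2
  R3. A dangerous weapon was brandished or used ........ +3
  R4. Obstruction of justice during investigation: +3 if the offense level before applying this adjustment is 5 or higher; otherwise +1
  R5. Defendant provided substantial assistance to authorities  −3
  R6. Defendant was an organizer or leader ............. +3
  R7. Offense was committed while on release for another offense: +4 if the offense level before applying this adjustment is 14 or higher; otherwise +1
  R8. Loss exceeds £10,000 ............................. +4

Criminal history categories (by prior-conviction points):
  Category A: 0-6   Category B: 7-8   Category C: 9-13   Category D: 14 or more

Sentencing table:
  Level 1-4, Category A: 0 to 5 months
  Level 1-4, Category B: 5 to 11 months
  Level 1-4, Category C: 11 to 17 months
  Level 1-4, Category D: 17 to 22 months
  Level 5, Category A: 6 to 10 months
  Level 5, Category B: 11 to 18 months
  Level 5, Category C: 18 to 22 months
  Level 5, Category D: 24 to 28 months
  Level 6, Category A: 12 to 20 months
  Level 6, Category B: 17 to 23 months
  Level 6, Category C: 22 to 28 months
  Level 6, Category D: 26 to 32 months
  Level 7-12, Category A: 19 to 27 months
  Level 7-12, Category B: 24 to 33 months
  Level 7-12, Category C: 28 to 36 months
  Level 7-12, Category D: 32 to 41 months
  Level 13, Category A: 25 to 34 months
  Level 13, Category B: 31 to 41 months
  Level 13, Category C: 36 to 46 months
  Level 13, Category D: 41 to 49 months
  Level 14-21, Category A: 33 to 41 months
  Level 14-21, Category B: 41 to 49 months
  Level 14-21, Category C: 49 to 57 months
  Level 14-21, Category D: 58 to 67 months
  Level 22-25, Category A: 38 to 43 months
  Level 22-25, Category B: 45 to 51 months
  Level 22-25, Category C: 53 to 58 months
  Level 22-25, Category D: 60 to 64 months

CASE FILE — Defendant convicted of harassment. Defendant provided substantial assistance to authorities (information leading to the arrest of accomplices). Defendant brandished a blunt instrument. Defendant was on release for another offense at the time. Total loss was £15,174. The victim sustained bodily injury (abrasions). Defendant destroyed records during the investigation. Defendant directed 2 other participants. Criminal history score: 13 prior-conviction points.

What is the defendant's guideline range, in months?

Base offense level for harassment: 21.
R1 does not apply.
R2 applies: 21 + 2 = 23.
R3 applies: 23 + 3 = 26.
R4 applies (level before this adjustment is 26 ≥ 5, so +3): 26 + 3 = 29.
R5 applies: 29 − 3 = 26.
R6 applies: 26 + 3 = 29.
R7 applies (level before this adjustment is 29 ≥ 14, so +4): 29 + 4 = 33.
R8 applies: 33 + 4 = 37.
Level 37 exceeds the maximum of 25; capped at 25.
Final offense level: 25.
Criminal history: 13 prior points → Category C (9-13).
Level 25 falls in the 22-25 band.
Grid: Level 22-25 × Category C = 53-58 months.

53-58 months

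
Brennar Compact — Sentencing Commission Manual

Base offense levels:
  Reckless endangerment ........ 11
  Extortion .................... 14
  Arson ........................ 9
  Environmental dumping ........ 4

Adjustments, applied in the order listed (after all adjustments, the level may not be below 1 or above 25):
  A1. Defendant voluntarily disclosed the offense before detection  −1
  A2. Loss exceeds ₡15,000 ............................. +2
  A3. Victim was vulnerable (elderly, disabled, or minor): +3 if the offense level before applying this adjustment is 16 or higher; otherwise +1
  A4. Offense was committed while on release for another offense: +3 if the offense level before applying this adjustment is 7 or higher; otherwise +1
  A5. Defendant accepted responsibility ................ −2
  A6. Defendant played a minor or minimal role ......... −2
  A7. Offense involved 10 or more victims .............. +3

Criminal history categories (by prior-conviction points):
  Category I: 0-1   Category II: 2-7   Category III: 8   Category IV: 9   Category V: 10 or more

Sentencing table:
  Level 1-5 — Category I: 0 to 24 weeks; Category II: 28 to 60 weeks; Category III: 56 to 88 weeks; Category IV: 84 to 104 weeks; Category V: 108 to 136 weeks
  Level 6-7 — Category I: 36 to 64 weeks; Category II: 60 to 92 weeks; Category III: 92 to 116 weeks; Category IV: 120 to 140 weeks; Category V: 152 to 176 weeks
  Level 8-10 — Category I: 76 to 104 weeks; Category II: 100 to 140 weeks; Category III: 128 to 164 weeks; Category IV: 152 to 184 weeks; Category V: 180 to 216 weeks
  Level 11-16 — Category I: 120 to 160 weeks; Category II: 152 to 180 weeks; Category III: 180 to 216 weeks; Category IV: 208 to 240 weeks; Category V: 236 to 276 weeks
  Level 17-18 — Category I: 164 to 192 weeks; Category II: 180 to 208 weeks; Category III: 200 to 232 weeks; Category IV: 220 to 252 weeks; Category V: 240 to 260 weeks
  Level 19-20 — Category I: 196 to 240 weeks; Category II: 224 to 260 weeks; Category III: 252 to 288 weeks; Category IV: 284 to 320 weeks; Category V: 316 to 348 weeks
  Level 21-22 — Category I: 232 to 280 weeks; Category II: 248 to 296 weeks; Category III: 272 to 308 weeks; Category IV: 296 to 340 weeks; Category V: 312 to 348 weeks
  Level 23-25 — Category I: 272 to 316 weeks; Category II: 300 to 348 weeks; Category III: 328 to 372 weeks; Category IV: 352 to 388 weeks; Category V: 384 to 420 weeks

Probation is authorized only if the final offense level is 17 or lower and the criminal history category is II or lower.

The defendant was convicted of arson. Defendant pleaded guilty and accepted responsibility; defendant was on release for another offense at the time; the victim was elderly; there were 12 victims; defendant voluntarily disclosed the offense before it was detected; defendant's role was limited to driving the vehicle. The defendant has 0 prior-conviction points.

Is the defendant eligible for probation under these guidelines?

Yes

Base offense level for arson: 9.
A1 applies: 9 − 1 = 8.
A3 applies (level before this adjustment is 8 < 16, so +1): 8 + 1 = 9.
A4 applies (level before this adjustment is 9 ≥ 7, so +3): 9 + 3 = 12.
A5 applies: 12 − 2 = 10.
A6 applies: 10 − 2 = 8.
A7 applies: 8 + 3 = 11.
Final offense level: 11.
Criminal history: 0 prior points → Category I (0-1).
Level 11 falls in the 11-16 band.
Grid: Level 11-16 × Category I = 120-160 weeks.
Probation check: level 11 ≤ 17 and category I ≤ II → eligible.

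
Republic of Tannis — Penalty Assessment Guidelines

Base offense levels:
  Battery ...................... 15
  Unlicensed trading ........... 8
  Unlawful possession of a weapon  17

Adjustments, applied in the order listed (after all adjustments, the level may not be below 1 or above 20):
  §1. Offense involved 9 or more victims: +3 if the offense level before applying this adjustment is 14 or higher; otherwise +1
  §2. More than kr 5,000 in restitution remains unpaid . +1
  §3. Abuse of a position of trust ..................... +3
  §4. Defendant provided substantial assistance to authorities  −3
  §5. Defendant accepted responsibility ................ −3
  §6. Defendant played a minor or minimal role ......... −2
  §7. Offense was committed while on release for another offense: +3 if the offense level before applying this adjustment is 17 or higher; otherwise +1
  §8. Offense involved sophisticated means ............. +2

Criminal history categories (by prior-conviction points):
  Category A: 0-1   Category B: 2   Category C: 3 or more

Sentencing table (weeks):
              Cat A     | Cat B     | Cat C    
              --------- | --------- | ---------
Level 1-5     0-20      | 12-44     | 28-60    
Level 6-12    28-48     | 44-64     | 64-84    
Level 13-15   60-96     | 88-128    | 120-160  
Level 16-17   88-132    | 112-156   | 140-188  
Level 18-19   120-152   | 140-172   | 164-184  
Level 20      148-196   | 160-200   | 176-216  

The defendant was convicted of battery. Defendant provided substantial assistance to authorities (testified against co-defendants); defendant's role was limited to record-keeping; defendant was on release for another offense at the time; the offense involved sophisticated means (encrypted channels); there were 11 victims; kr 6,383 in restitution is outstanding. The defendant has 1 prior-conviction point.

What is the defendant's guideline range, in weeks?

88-132 weeks

Base offense level for battery: 15.
§1 applies (level before this adjustment is 15 ≥ 14, so +3): 15 + 3 = 18.
§2 applies: 18 + 1 = 19.
§3 does not apply.
§4 applies: 19 − 3 = 16.
§5 does not apply.
§6 applies: 16 − 2 = 14.
§7 applies (level before this adjustment is 14 < 17, so +1): 14 + 1 = 15.
§8 applies: 15 + 2 = 17.
Final offense level: 17.
Criminal history: 1 prior point → Category A (0-1).
Level 17 falls in the 16-17 band.
Grid: Level 16-17 × Category A = 88-132 weeks.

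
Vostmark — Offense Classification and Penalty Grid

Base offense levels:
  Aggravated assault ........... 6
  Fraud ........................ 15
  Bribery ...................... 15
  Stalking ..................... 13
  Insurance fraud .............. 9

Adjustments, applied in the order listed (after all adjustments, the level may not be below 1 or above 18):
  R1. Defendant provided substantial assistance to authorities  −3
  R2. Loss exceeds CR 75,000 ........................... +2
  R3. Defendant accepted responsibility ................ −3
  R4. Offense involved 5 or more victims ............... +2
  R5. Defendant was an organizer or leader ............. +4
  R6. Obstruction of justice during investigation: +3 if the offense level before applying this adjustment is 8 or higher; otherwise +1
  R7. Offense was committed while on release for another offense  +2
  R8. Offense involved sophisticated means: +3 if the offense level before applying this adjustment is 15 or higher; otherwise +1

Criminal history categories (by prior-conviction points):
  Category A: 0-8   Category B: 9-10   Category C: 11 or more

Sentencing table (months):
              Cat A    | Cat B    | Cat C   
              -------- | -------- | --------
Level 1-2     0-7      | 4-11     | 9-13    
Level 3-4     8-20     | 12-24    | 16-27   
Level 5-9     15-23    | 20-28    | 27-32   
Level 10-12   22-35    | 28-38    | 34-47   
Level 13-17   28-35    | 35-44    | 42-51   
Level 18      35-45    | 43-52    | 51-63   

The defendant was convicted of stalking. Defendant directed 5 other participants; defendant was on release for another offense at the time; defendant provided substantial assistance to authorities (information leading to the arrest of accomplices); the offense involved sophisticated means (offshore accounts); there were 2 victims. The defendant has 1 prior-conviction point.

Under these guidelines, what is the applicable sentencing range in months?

35-45 months

Base offense level for stalking: 13.
R1 applies: 13 − 3 = 10.
R2 does not apply.
R4 does not apply.
R5 applies: 10 + 4 = 14.
R7 applies: 14 + 2 = 16.
R8 applies (level before this adjustment is 16 ≥ 15, so +3): 16 + 3 = 19.
Level 19 exceeds the maximum of 18; capped at 18.
Final offense level: 18.
Criminal history: 1 prior point → Category A (0-8).
Level 18 falls in the 18 band.
Grid: Level 18 × Category A = 35-45 months.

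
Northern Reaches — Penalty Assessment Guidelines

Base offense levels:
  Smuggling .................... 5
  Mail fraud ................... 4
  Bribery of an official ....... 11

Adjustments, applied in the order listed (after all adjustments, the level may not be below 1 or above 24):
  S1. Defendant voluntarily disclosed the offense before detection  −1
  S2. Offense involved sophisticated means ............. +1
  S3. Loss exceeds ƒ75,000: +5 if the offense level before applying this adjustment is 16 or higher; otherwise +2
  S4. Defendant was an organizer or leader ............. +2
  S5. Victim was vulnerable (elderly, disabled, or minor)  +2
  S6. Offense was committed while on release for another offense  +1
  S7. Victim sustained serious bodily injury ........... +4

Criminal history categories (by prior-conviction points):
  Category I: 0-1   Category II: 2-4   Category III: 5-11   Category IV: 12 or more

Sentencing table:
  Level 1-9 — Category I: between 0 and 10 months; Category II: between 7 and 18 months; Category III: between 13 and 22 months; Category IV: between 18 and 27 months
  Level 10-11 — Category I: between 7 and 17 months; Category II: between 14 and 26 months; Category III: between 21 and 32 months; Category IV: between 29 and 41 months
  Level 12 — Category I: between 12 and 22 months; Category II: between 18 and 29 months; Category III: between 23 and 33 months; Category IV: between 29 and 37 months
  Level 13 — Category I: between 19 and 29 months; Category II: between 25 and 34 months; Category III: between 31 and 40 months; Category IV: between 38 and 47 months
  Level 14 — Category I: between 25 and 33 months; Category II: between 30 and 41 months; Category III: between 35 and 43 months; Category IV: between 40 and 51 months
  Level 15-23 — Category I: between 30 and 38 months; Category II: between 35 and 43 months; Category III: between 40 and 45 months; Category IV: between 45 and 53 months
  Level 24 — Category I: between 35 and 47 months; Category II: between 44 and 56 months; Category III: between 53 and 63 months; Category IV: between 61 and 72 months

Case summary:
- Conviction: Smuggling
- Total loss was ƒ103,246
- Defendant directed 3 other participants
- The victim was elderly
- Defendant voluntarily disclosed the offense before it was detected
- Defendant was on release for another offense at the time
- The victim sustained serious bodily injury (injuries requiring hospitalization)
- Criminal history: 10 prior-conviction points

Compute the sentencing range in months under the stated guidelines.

Base offense level for smuggling: 5.
S1 applies: 5 − 1 = 4.
S2 does not apply.
S3 applies (level before this adjustment is 4 < 16, so +2): 4 + 2 = 6.
S4 applies: 6 + 2 = 8.
S5 applies: 8 + 2 = 10.
S6 applies: 10 + 1 = 11.
S7 applies: 11 + 4 = 15.
Final offense level: 15.
Criminal history: 10 prior points → Category III (5-11).
Level 15 falls in the 15-23 band.
Grid: Level 15-23 × Category III = 40-45 months.

40-45 months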